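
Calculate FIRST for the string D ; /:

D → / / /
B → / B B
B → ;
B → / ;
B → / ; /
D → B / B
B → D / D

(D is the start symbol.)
{ '/', ';' }

FIRST sets of the non-terminals involved (from the grammar, by fixed-point iteration):
  FIRST(D) = { '/', ';' }

To compute FIRST(D ; /), process the symbols left to right:
Symbol D is a non-terminal. Add FIRST(D) \ {ε} = { '/', ';' }
D is not nullable (ε ∉ FIRST(D)), so stop here.
FIRST(D ; /) = { '/', ';' }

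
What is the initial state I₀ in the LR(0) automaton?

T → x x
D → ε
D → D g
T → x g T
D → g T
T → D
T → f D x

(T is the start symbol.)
{ [D → . D g], [D → . g T], [D → .], [T → . D], [T → . f D x], [T → . x g T], [T → . x x], [T' → . T] }

First, augment the grammar with T' → T
I₀ = CLOSURE({ [T' → . T] }):
  [T' → . T] has the dot before T: add [T → . x x], [T → . x g T], [T → . D], [T → . f D x]
  [T → . D] has the dot before D: add [D → .], [D → . D g], [D → . g T]
No further items can be added.

I₀ = { [D → . D g], [D → . g T], [D → .], [T → . D], [T → . f D x], [T → . x g T], [T → . x x], [T' → . T] }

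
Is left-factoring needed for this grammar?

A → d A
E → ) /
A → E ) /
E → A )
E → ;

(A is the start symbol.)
Left-factoring is needed when two productions for the same non-terminal
share a common prefix on the right-hand side.

Productions for A:
  A → d A
  A → E ) /
Productions for E:
  E → ) /
  E → A )
  E → ;

No common prefixes found.

Answer: No, left-factoring is not needed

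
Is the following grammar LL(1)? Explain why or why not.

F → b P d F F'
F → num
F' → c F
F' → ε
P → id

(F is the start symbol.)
No. Predict set conflict for F': { 'c' }

Relevant sets:
  FOLLOW(F') = { $, 'c' }

For F:
  PREDICT(F → b P d F F') = { 'b' }
  PREDICT(F → num) = { 'num' }
For F':
  PREDICT(F' → c F) = { 'c' }
  PREDICT(F' → ε) = { $, 'c' }
P has a single production, so nothing to check there.

Conflict found: Predict set conflict for F': { 'c' }
The grammar is NOT LL(1).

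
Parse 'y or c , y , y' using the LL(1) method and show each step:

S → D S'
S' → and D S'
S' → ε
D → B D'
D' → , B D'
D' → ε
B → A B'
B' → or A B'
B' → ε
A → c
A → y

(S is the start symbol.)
Stack is shown with the top on the left.

Stack            Input             Action
-----------------------------------------
S $              y or c , y , y $  output S → D S'
D S' $           y or c , y , y $  output D → B D'
B D' S' $        y or c , y , y $  output B → A B'
A B' D' S' $     y or c , y , y $  output A → y
y B' D' S' $     y or c , y , y $  match 'y'
B' D' S' $       or c , y , y $    output B' → or A B'
or A B' D' S' $  or c , y , y $    match 'or'
A B' D' S' $     c , y , y $       output A → c
c B' D' S' $     c , y , y $       match 'c'
B' D' S' $       , y , y $         output B' → ε
D' S' $          , y , y $         output D' → , B D'
, B D' S' $      , y , y $         match ','
B D' S' $        y , y $           output B → A B'
A B' D' S' $     y , y $           output A → y
y B' D' S' $     y , y $           match 'y'
B' D' S' $       , y $             output B' → ε
D' S' $          , y $             output D' → , B D'
, B D' S' $      , y $             match ','
B D' S' $        y $               output B → A B'
A B' D' S' $     y $               output A → y
y B' D' S' $     y $               match 'y'
B' D' S' $       $                 output B' → ε
D' S' $          $                 output D' → ε
S' $             $                 output S' → ε
$                $                 accept

The string is accepted.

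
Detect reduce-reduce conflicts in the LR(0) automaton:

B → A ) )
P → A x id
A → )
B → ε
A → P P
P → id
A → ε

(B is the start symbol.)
Augment with B' → B and build the canonical LR(0) collection (I0 = CLOSURE({[B' → . B]}), then GOTO on every symbol after a dot until no new states appear). It has 12 states:
  I0: { [A → . )], [A → . P P], [A → .], [B → . A ) )], [B → .], [B' → . B], [P → . A x id], [P → . id] }  — shift, 2 reduces
  I1: { [A → ) .] }  — reduce
  I2: { [B → A . ) )], [P → A . x id] }  — shift
  I3: { [B' → B .] }  — accept
  I4: { [A → . )], [A → . P P], [A → .], [A → P . P], [P → . A x id], [P → . id] }  — shift, reduce
  I5: { [P → id .] }  — reduce
  I6: { [P → A . x id] }  — shift
  I7: { [A → . )], [A → . P P], [A → .], [A → P . P], [A → P P .], [P → . A x id], [P → . id] }  — shift, 2 reduces
  I8: { [P → A x . id] }  — shift
  I9: { [P → A x id .] }  — reduce
  I10: { [B → A ) . )] }  — shift
  I11: { [B → A ) ) .] }  — reduce

I0 contains complete items [A → .], [B → .] — reduce-reduce conflict.
I7 contains complete items [A → .], [A → P P .] — reduce-reduce conflict.

Answer: Yes — I0: [A → .] vs [B → .]; I7: [A → .] vs [A → P P .]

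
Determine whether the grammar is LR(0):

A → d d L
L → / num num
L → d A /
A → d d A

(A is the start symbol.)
Augment with A' → A and build the canonical LR(0) collection (I0 = CLOSURE({[A' → . A]}), then GOTO on every symbol after a dot until no new states appear). It has 15 states:
  I0: { [A → . d d A], [A → . d d L], [A' → . A] }  — shift
  I1: { [A' → A .] }  — accept
  I2: { [A → d . d A], [A → d . d L] }  — shift
  I3: { [A → . d d A], [A → . d d L], [A → d d . A], [A → d d . L], [L → . / num num], [L → . d A /] }  — shift
  I4: { [L → / . num num] }  — shift
  I5: { [A → d d A .] }  — reduce
  I6: { [A → d d L .] }  — reduce
  I7: { [A → . d d A], [A → . d d L], [A → d . d A], [A → d . d L], [L → d . A /] }  — shift
  I8: { [L → d A . /] }  — shift
  I9: { [A → . d d A], [A → . d d L], [A → d . d A], [A → d . d L], [A → d d . A], [A → d d . L], [L → . / num num], [L → . d A /] }  — shift
  I10: { [A → . d d A], [A → . d d L], [A → d . d A], [A → d . d L], [A → d d . A], [A → d d . L], [L → . / num num], [L → . d A /], [L → d . A /] }  — shift
  I11: { [A → d d A .], [L → d A . /] }  — shift, reduce
  I12: { [L → d A / .] }  — reduce
  I13: { [L → / num . num] }  — shift
  I14: { [L → / num num .] }  — reduce

Conflict in state I11:
  Shift-reduce conflict between [A → d d A .] and [L → d A . /]
So the grammar is NOT LR(0).

Answer: No. Shift-reduce conflict between [A → d d A .] and [L → d A . /]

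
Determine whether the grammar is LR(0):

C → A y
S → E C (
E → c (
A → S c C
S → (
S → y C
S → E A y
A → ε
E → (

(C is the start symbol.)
No. Shift-reduce conflict between [A → .] and [E → . (]

A grammar is LR(0) if no state in the canonical LR(0) collection has:
  - both a shift item (dot before a terminal) and a complete item (shift-reduce conflict), or
  - two or more complete items (reduce-reduce conflict; the accept item [C' → C .] counts as a complete item here).

Augment with C' → C and build the canonical LR(0) collection (I0 = CLOSURE({[C' → . C]}), then GOTO on every symbol after a dot until no new states appear). It has 17 states:
  I0: { [A → . S c C], [A → .], [C → . A y], [C' → . C], [E → . (], [E → . c (], [S → . (], [S → . E A y], [S → . E C (], [S → . y C] }  — shift, reduce
  I1: { [E → ( .], [S → ( .] }  — 2 reduces
  I2: { [C → A . y] }  — shift
  I3: { [C' → C .] }  — accept
  I4: { [A → . S c C], [A → .], [C → . A y], [E → . (], [E → . c (], [S → . (], [S → . E A y], [S → . E C (], [S → . y C], [S → E . A y], [S → E . C (] }  — shift, reduce
  I5: { [A → S . c C] }  — shift
  I6: { [E → c . (] }  — shift
  I7: { [A → . S c C], [A → .], [C → . A y], [E → . (], [E → . c (], [S → . (], [S → . E A y], [S → . E C (], [S → . y C], [S → y . C] }  — shift, reduce
  I8: { [S → y C .] }  — reduce
  I9: { [E → c ( .] }  — reduce
  I10: { [A → . S c C], [A → .], [A → S c . C], [C → . A y], [E → . (], [E → . c (], [S → . (], [S → . E A y], [S → . E C (], [S → . y C] }  — shift, reduce
  I11: { [A → S c C .] }  — reduce
  I12: { [C → A . y], [S → E A . y] }  — shift
  I13: { [S → E C . (] }  — shift
  I14: { [S → E C ( .] }  — reduce
  I15: { [C → A y .], [S → E A y .] }  — 2 reduces
  I16: { [C → A y .] }  — reduce

Conflict in state I0:
  Shift-reduce conflict between [A → .] and [E → . (]
So the grammar is NOT LR(0).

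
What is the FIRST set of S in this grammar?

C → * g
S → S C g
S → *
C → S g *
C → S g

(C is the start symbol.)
{ '*' }

To compute FIRST(S), examine every production with S on the left-hand side, reading each right-hand side left to right until a non-nullable symbol is reached.

From S → S C g:
  - S is the symbol being defined: contributes nothing new
    S is not nullable, so stop
From S → *:
  - '*' is a terminal: add '*' and stop

Collecting: FIRST(S) = { '*' }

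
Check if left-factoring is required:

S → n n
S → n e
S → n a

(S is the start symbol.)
Yes, S has productions with common prefix 'n'

Left-factoring is needed when two productions for the same non-terminal
share a common prefix on the right-hand side.

Productions for S:
  S → n n
  S → n e
  S → n a

Found common prefix 'n' in productions for S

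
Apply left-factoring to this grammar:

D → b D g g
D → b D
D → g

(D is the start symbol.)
Left-factoring transforms A → αβ₁ | αβ₂ into A → αA' and A' → β₁ | β₂
(α is the longest common prefix among the alternatives). Repeat until
no nonterminal has two alternatives with a common prefix.

Round 1: D has alternatives sharing prefix 'b D'. Introduce D': D → b D D'
  Add: D' → g g
  Add: D' → ε

No remaining common prefixes — done.

Resulting grammar:
D → b D D'
D' → g g
D' → ε
D → g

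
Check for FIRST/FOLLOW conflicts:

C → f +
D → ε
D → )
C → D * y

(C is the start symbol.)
Nullable non-terminals: D.

D: nullable alternative(s) D → ε; FOLLOW(D) = { '*' }
  D → ε: FIRST \ {ε} = { } — this is the only nullable alternative, skip
  D → ): FIRST \ {ε} = { ')' } — disjoint from FOLLOW(D)

C has no nullable alternative, so no FIRST/FOLLOW check is needed there.

No FIRST/FOLLOW conflicts found.

Answer: No FIRST/FOLLOW conflicts.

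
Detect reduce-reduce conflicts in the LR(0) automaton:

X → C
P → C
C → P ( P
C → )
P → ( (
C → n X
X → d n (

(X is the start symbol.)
Yes — I3: [P → C .] vs [X → C .]

A reduce-reduce conflict occurs when an LR(0) state has two complete items [A → α .] and [B → β .] — both call for a reduction, and with no lookahead the parser cannot choose between them.

Augment with X' → X and build the canonical LR(0) collection (I0 = CLOSURE({[X' → . X]}), then GOTO on every symbol after a dot until no new states appear). It has 15 states:
  I0: { [C → . )], [C → . P ( P], [C → . n X], [P → . ( (], [P → . C], [X → . C], [X → . d n (], [X' → . X] }  — shift
  I1: { [P → ( . (] }  — shift
  I2: { [C → ) .] }  — reduce
  I3: { [P → C .], [X → C .] }  — 2 reduces
  I4: { [C → P . ( P] }  — shift
  I5: { [X' → X .] }  — accept
  I6: { [X → d . n (] }  — shift
  I7: { [C → . )], [C → . P ( P], [C → . n X], [C → n . X], [P → . ( (], [P → . C], [X → . C], [X → . d n (] }  — shift
  I8: { [C → n X .] }  — reduce
  I9: { [X → d n . (] }  — shift
  I10: { [X → d n ( .] }  — reduce
  I11: { [C → . )], [C → . P ( P], [C → . n X], [C → P ( . P], [P → . ( (], [P → . C] }  — shift
  I12: { [P → C .] }  — reduce
  I13: { [C → P ( P .], [C → P . ( P] }  — shift, reduce
  I14: { [P → ( ( .] }  — reduce

I3 contains complete items [P → C .], [X → C .] — reduce-reduce conflict.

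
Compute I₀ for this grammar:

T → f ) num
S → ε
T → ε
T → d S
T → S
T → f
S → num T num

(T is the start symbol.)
{ [S → . num T num], [S → .], [T → . S], [T → . d S], [T → . f ) num], [T → . f], [T → .], [T' → . T] }

First, augment the grammar with T' → T
I₀ = CLOSURE({ [T' → . T] }):
  [T' → . T] has the dot before T: add [T → . f ) num], [T → .], [T → . d S], [T → . S], [T → . f]
  [T → . S] has the dot before S: add [S → .], [S → . num T num]
No further items can be added.

I₀ = { [S → . num T num], [S → .], [T → . S], [T → . d S], [T → . f ) num], [T → . f], [T → .], [T' → . T] }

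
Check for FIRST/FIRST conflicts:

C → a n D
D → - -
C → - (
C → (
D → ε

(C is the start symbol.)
No FIRST/FIRST conflicts.

Productions for C:
  C → a n D: FIRST = { 'a' }
  C → - (: FIRST = { '-' }
  C → (: FIRST = { '(' }
Productions for D:
  D → - -: FIRST = { '-' }
  D → ε: FIRST = { ε }

All alternatives of each non-terminal have pairwise disjoint FIRST sets.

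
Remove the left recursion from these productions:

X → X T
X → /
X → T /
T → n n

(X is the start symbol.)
X is directly left-recursive. The standard transformation for
  A → A α₁ | ... | A α_m | β₁ | ... | β_n
is
  A  → β₁ A' | ... | β_n A'
  A' → α₁ A' | ... | α_m A' | ε

X → / becomes X → / X'
X → T / becomes X → T / X'
X → X T becomes X' → T X'
Add X' → ε

Productions for other non-terminals are unchanged:
  T → n n

Resulting grammar:
X → / X'
X → T / X'
X' → T X'
X' → ε
T → n n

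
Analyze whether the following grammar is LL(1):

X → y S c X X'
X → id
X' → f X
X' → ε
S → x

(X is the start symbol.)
A grammar is LL(1) if for each non-terminal N with multiple productions, the predict sets of those productions are pairwise disjoint, where PREDICT(N → α) = (FIRST(α) \ {ε}) ∪ (FOLLOW(N) if α ⇒* ε).

Relevant sets:
  FOLLOW(X') = { $, 'f' }

For X:
  PREDICT(X → y S c X X') = { 'y' }
  PREDICT(X → id) = { 'id' }
For X':
  PREDICT(X' → f X) = { 'f' }
  PREDICT(X' → ε) = { $, 'f' }
S has a single production, so nothing to check there.

Conflict found: Predict set conflict for X': { 'f' }
The grammar is NOT LL(1).

Answer: No. Predict set conflict for X': { 'f' }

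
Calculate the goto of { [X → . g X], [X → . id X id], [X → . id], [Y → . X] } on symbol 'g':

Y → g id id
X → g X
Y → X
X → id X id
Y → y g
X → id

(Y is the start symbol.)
{ [X → . g X], [X → . id X id], [X → . id], [X → g . X] }

GOTO(I, 'g') = CLOSURE({ [A → αX.β] : [A → α.Xβ] ∈ I, X = 'g' })

Items with dot before 'g', with the dot advanced:
  [X → . g X] → [X → g . X]
Closure of the advanced items:
  [X → g . X] has the dot before X: add [X → . g X], [X → . id X id], [X → . id]

GOTO = { [X → . g X], [X → . id X id], [X → . id], [X → g . X] }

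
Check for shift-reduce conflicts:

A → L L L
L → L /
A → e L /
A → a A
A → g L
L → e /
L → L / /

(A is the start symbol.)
Yes — I6: [A → g L .] vs [L → L . /]; I9: [L → L / .] vs [L → L / . /]; I12: [A → e L / .] vs [L → L / . /]; I15: [A → L L L .] vs [L → L . /]

A shift-reduce conflict occurs when an LR(0) state has both:
  - a complete (reduce) item [A → α .] (dot at the end), and
  - a shift item [B → β . c γ] (dot before a terminal).

Augment with A' → A and build the canonical LR(0) collection (I0 = CLOSURE({[A' → . A]}), then GOTO on every symbol after a dot until no new states appear). It has 16 states:
  I0: { [A → . L L L], [A → . a A], [A → . e L /], [A → . g L], [A' → . A], [L → . L / /], [L → . L /], [L → . e /] }  — shift
  I1: { [A' → A .] }  — accept
  I2: { [A → L . L L], [L → . L / /], [L → . L /], [L → . e /], [L → L . / /], [L → L . /] }  — shift
  I3: { [A → . L L L], [A → . a A], [A → . e L /], [A → . g L], [A → a . A], [L → . L / /], [L → . L /], [L → . e /] }  — shift
  I4: { [A → e . L /], [L → . L / /], [L → . L /], [L → . e /], [L → e . /] }  — shift
  I5: { [A → g . L], [L → . L / /], [L → . L /], [L → . e /] }  — shift
  I6: { [A → g L .], [L → L . / /], [L → L . /] }  — shift, reduce
  I7: { [L → e . /] }  — shift
  I8: { [L → e / .] }  — reduce
  I9: { [L → L / . /], [L → L / .] }  — shift, reduce
  I10: { [L → L / / .] }  — reduce
  I11: { [A → e L . /], [L → L . / /], [L → L . /] }  — shift
  I12: { [A → e L / .], [L → L / . /], [L → L / .] }  — shift, 2 reduces
  I13: { [A → a A .] }  — reduce
  I14: { [A → L L . L], [L → . L / /], [L → . L /], [L → . e /], [L → L . / /], [L → L . /] }  — shift
  I15: { [A → L L L .], [L → L . / /], [L → L . /] }  — shift, reduce

I6 contains reduce item [A → g L .] and shift items [L → L . /], [L → L . / /] — shift-reduce conflict.
I9 contains reduce item [L → L / .] and shift item [L → L / . /] — shift-reduce conflict.
I12 contains reduce items [A → e L / .], [L → L / .] and shift item [L → L / . /] — shift-reduce conflict.
I15 contains reduce item [A → L L L .] and shift items [L → L . /], [L → L . / /] — shift-reduce conflict.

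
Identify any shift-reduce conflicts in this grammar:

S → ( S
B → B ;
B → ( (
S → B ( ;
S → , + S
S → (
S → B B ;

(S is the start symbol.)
Yes — I1: [S → ( .] vs [B → . ( (]; I13: [B → ( ( .] vs [B → . ( (]

Augment with S' → S and build the canonical LR(0) collection (I0 = CLOSURE({[S' → . S]}), then GOTO on every symbol after a dot until no new states appear). It has 15 states:
  I0: { [B → . ( (], [B → . B ;], [S → . ( S], [S → . (], [S → . , + S], [S → . B ( ;], [S → . B B ;], [S' → . S] }  — shift
  I1: { [B → ( . (], [B → . ( (], [B → . B ;], [S → ( . S], [S → ( .], [S → . ( S], [S → . (], [S → . , + S], [S → . B ( ;], [S → . B B ;] }  — shift, reduce
  I2: { [S → , . + S] }  — shift
  I3: { [B → . ( (], [B → . B ;], [B → B . ;], [S → B . ( ;], [S → B . B ;] }  — shift
  I4: { [S' → S .] }  — accept
  I5: { [B → ( . (], [S → B ( . ;] }  — shift
  I6: { [B → B ; .] }  — reduce
  I7: { [B → B . ;], [S → B B . ;] }  — shift
  I8: { [B → B ; .], [S → B B ; .] }  — 2 reduces
  I9: { [B → ( ( .] }  — reduce
  I10: { [S → B ( ; .] }  — reduce
  I11: { [B → . ( (], [B → . B ;], [S → , + . S], [S → . ( S], [S → . (], [S → . , + S], [S → . B ( ;], [S → . B B ;] }  — shift
  I12: { [S → , + S .] }  — reduce
  I13: { [B → ( ( .], [B → ( . (], [B → . ( (], [B → . B ;], [S → ( . S], [S → ( .], [S → . ( S], [S → . (], [S → . , + S], [S → . B ( ;], [S → . B B ;] }  — shift, 2 reduces
  I14: { [S → ( S .] }  — reduce

I1 contains reduce item [S → ( .] and shift items [B → . ( (], [B → ( . (], [S → . (], [S → . ( S], [S → . , + S] — shift-reduce conflict.
I13 contains reduce items [B → ( ( .], [S → ( .] and shift items [B → . ( (], [B → ( . (], [S → . (], [S → . ( S], [S → . , + S] — shift-reduce conflict.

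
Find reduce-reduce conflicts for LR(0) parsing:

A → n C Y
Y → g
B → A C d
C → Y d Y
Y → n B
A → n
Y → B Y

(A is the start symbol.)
No reduce-reduce conflicts

Augment with A' → A and build the canonical LR(0) collection (I0 = CLOSURE({[A' → . A]}), then GOTO on every symbol after a dot until no new states appear). It has 16 states:
  I0: { [A → . n C Y], [A → . n], [A' → . A] }  — shift
  I1: { [A' → A .] }  — accept
  I2: { [A → . n C Y], [A → . n], [A → n . C Y], [A → n .], [B → . A C d], [C → . Y d Y], [Y → . B Y], [Y → . g], [Y → . n B] }  — shift, reduce
  I3: { [A → . n C Y], [A → . n], [B → . A C d], [B → A . C d], [C → . Y d Y], [Y → . B Y], [Y → . g], [Y → . n B] }  — shift
  I4: { [A → . n C Y], [A → . n], [B → . A C d], [Y → . B Y], [Y → . g], [Y → . n B], [Y → B . Y] }  — shift
  I5: { [A → . n C Y], [A → . n], [A → n C . Y], [B → . A C d], [Y → . B Y], [Y → . g], [Y → . n B] }  — shift
  I6: { [C → Y . d Y] }  — shift
  I7: { [Y → g .] }  — reduce
  I8: { [A → . n C Y], [A → . n], [A → n . C Y], [A → n .], [B → . A C d], [C → . Y d Y], [Y → . B Y], [Y → . g], [Y → . n B], [Y → n . B] }  — shift, reduce
  I9: { [A → . n C Y], [A → . n], [B → . A C d], [Y → . B Y], [Y → . g], [Y → . n B], [Y → B . Y], [Y → n B .] }  — shift, reduce
  I10: { [Y → B Y .] }  — reduce
  I11: { [A → . n C Y], [A → . n], [B → . A C d], [C → Y d . Y], [Y → . B Y], [Y → . g], [Y → . n B] }  — shift
  I12: { [C → Y d Y .] }  — reduce
  I13: { [A → n C Y .] }  — reduce
  I14: { [B → A C . d] }  — shift
  I15: { [B → A C d .] }  — reduce

No state contains more than one complete item.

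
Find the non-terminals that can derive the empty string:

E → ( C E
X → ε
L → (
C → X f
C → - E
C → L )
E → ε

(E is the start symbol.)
{ 'E', 'X' }

A non-terminal is nullable if it can derive ε (the empty string): either it has an ε-production, or it has a production whose right-hand side consists entirely of nullable non-terminals.

ε-productions: X → ε, E → ε
So X, E are immediately nullable.
No further non-terminal can be added: every production for the remaining non-terminals contains a terminal or a non-nullable non-terminal.
Nullable = { 'E', 'X' }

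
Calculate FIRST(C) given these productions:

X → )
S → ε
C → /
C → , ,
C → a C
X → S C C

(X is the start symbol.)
To compute FIRST(C), examine every production with C on the left-hand side, reading each right-hand side left to right until a non-nullable symbol is reached.

From C → /:
  - '/' is a terminal: add '/' and stop
From C → , ,:
  - ',' is a terminal: add ',' and stop
From C → a C:
  - a is a terminal: add 'a' and stop

Collecting: FIRST(C) = { ',', '/', 'a' }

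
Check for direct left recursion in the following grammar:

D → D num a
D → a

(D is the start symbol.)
Yes, D is left-recursive

D → D num a: LEFT RECURSIVE (starts with D)
D → a: starts with a

The grammar has direct left recursion on: D.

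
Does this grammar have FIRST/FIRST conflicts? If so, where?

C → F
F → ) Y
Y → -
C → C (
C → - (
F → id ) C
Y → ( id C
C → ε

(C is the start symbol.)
Yes. C → F / C → C '(' on { ')', 'id' }; C → C '(' / C → '-' '(' on { '-' }

A FIRST/FIRST conflict occurs when two productions N → α and N → β for the same non-terminal have FIRST(α) ∩ FIRST(β) ≠ ∅ (with ε ∈ FIRST of a nullable right-hand side, so two nullable alternatives also conflict).

FIRST sets of the non-terminals at (or reachable through a nullable prefix from) the front of some alternative:
  FIRST(F) = { ')', 'id' }
  FIRST(C) = { '(', ')', '-', 'id', ε }

Productions for C:
  C → F: FIRST = { ')', 'id' }
  C → C (: FIRST = { '(', ')', '-', 'id' }
  C → - (: FIRST = { '-' }
  C → ε: FIRST = { ε }
Productions for F:
  F → ) Y: FIRST = { ')' }
  F → id ) C: FIRST = { 'id' }
Productions for Y:
  Y → -: FIRST = { '-' }
  Y → ( id C: FIRST = { '(' }

Conflict for C: C → F and C → C (
  Overlap: { ')', 'id' }
Conflict for C: C → C ( and C → - (
  Overlap: { '-' }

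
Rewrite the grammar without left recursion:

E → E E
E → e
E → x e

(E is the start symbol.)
E is directly left-recursive. The standard transformation for
  A → A α₁ | ... | A α_m | β₁ | ... | β_n
is
  A  → β₁ A' | ... | β_n A'
  A' → α₁ A' | ... | α_m A' | ε

E → e becomes E → e E'
E → x e becomes E → x e E'
E → E E becomes E' → E E'
Add E' → ε

Resulting grammar:
E → e E'
E → x e E'
E' → E E'
E' → ε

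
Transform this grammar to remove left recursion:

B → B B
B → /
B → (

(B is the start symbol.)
B → / B'
B → ( B'
B' → B B'
B' → ε

B is directly left-recursive. The standard transformation for
  A → A α₁ | ... | A α_m | β₁ | ... | β_n
is
  A  → β₁ A' | ... | β_n A'
  A' → α₁ A' | ... | α_m A' | ε

B → / becomes B → / B'
B → ( becomes B → ( B'
B → B B becomes B' → B B'
Add B' → ε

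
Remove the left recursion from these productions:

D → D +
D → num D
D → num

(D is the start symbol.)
D → num D D'
D → num D'
D' → + D'
D' → ε

D is directly left-recursive. The standard transformation for
  A → A α₁ | ... | A α_m | β₁ | ... | β_n
is
  A  → β₁ A' | ... | β_n A'
  A' → α₁ A' | ... | α_m A' | ε

D → num D becomes D → num D D'
D → num becomes D → num D'
D → D + becomes D' → + D'
Add D' → ε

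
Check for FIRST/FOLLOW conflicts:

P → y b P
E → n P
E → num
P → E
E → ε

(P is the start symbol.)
A FIRST/FOLLOW conflict occurs when a non-terminal N has a nullable alternative N → β (β ⇒* ε) and another alternative N → α with FIRST(α) ∩ FOLLOW(N) ≠ ∅: on such a lookahead the parser cannot decide between expanding α and letting N vanish via β.

Nullable non-terminals: E, P.
FIRST sets used below: FIRST(E) = { 'n', 'num', ε }

E: nullable alternative(s) E → ε; FOLLOW(E) = { $ }
  E → n P: FIRST \ {ε} = { 'n' } — disjoint from FOLLOW(E)
  E → num: FIRST \ {ε} = { 'num' } — disjoint from FOLLOW(E)
  E → ε: FIRST \ {ε} = { } — this is the only nullable alternative, skip

P: nullable alternative(s) P → E; FOLLOW(P) = { $ }
  P → y b P: FIRST \ {ε} = { 'y' } — disjoint from FOLLOW(P)
  P → E: FIRST \ {ε} = { 'n', 'num' } — this is the only nullable alternative, skip

No FIRST/FOLLOW conflicts found.

Answer: No FIRST/FOLLOW conflicts.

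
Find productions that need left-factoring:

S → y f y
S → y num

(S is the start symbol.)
Left-factoring is needed when two productions for the same non-terminal
share a common prefix on the right-hand side.

Productions for S:
  S → y f y
  S → y num

Found common prefix 'y' in productions for S

Answer: Yes, S has productions with common prefix 'y'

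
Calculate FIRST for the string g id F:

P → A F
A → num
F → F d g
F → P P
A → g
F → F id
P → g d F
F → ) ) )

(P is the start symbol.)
{ 'g' }

To compute FIRST(g id F), process the symbols left to right:
Symbol g is a terminal. Add 'g' and stop.
FIRST(g id F) = { 'g' }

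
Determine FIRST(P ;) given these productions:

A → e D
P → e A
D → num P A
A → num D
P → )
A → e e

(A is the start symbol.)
{ ')', 'e' }

FIRST sets of the non-terminals involved (from the grammar, by fixed-point iteration):
  FIRST(P) = { ')', 'e' }

To compute FIRST(P ;), process the symbols left to right:
Symbol P is a non-terminal. Add FIRST(P) \ {ε} = { ')', 'e' }
P is not nullable (ε ∉ FIRST(P)), so stop here.
FIRST(P ;) = { ')', 'e' }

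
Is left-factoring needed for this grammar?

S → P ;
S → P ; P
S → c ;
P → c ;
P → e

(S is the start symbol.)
Yes, S has productions with common prefix 'P ;'

Left-factoring is needed when two productions for the same non-terminal
share a common prefix on the right-hand side.

Productions for S:
  S → P ;
  S → P ; P
  S → c ;
Productions for P:
  P → c ;
  P → e

Found common prefix 'P ;' in productions for S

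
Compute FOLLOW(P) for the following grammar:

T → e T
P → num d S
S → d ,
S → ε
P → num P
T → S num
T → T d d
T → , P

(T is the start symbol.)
{ $, 'd' }

To compute FOLLOW(P), find every occurrence of P on a right-hand side N → α P β: add FIRST(β) \ {ε}, and if β is empty or nullable also add FOLLOW(N). Iterate to a fixed point.

In P → num P: P is at the end; this adds FOLLOW(P) to itself — nothing new
In T → , P: P is at the end, add FOLLOW(T)

The FOLLOW sets referred to above (computed the same way, to a fixed point):
  FOLLOW(T) = { $, 'd' }

Taking the union: FOLLOW(P) = { $, 'd' }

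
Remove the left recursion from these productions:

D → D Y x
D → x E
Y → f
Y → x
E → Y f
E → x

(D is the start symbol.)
D is directly left-recursive. The standard transformation for
  A → A α₁ | ... | A α_m | β₁ | ... | β_n
is
  A  → β₁ A' | ... | β_n A'
  A' → α₁ A' | ... | α_m A' | ε

D → x E becomes D → x E D'
D → D Y x becomes D' → Y x D'
Add D' → ε

Productions for other non-terminals are unchanged:
  Y → f
  Y → x
  E → Y f
  E → x

Resulting grammar:
D → x E D'
D' → Y x D'
D' → ε
Y → f
Y → x
E → Y f
E → x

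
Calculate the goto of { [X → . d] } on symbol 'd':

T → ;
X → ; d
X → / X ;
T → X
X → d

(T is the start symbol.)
GOTO(I, 'd') = CLOSURE({ [A → αX.β] : [A → α.Xβ] ∈ I, X = 'd' })

Items with dot before 'd', with the dot advanced:
  [X → . d] → [X → d .]
Closure adds nothing (no advanced item has the dot before a non-terminal).

GOTO = { [X → d .] }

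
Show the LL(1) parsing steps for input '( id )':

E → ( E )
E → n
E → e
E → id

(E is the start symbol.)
LL(1) parsing maintains a stack (initially the start symbol over $) and the input. At each step: if the stack top is a terminal, match it against the current input token; if it is a non-terminal N, replace it with the RHS of M[N, lookahead] (the unique production whose predict set contains the lookahead).

Stack is shown with the top on the left.

Stack    Input     Action
-------------------------
E $      ( id ) $  output E → ( E )
( E ) $  ( id ) $  match '('
E ) $    id ) $    output E → id
id ) $   id ) $    match 'id'
) $      ) $       match ')'
$        $         accept

The string is accepted.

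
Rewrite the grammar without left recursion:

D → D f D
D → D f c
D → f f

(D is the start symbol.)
D → f f D'
D' → f D D'
D' → f c D'
D' → ε

D is directly left-recursive. The standard transformation for
  A → A α₁ | ... | A α_m | β₁ | ... | β_n
is
  A  → β₁ A' | ... | β_n A'
  A' → α₁ A' | ... | α_m A' | ε

D → f f becomes D → f f D'
D → D f D becomes D' → f D D'
D → D f c becomes D' → f c D'
Add D' → ε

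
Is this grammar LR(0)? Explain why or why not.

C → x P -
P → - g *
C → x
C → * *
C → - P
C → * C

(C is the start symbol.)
A grammar is LR(0) if no state in the canonical LR(0) collection has:
  - both a shift item (dot before a terminal) and a complete item (shift-reduce conflict), or
  - two or more complete items (reduce-reduce conflict; the accept item [C' → C .] counts as a complete item here).

Augment with C' → C and build the canonical LR(0) collection (I0 = CLOSURE({[C' → . C]}), then GOTO on every symbol after a dot until no new states appear). It has 13 states:
  I0: { [C → . * *], [C → . * C], [C → . - P], [C → . x P -], [C → . x], [C' → . C] }  — shift
  I1: { [C → * . *], [C → * . C], [C → . * *], [C → . * C], [C → . - P], [C → . x P -], [C → . x] }  — shift
  I2: { [C → - . P], [P → . - g *] }  — shift
  I3: { [C' → C .] }  — accept
  I4: { [C → x . P -], [C → x .], [P → . - g *] }  — shift, reduce
  I5: { [P → - . g *] }  — shift
  I6: { [C → x P . -] }  — shift
  I7: { [C → x P - .] }  — reduce
  I8: { [P → - g . *] }  — shift
  I9: { [P → - g * .] }  — reduce
  I10: { [C → - P .] }  — reduce
  I11: { [C → * * .], [C → * . *], [C → * . C], [C → . * *], [C → . * C], [C → . - P], [C → . x P -], [C → . x] }  — shift, reduce
  I12: { [C → * C .] }  — reduce

Conflict in state I4:
  Shift-reduce conflict between [C → x .] and [P → . - g *]
So the grammar is NOT LR(0).

Answer: No. Shift-reduce conflict between [C → x .] and [P → . - g *]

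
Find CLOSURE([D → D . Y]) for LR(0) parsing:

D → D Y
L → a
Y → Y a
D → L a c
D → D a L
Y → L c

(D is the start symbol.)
Start with: [D → D . Y]
  [D → D . Y] has the dot before Y: add [Y → . Y a], [Y → . L c]
  [Y → . L c] has the dot before L: add [L → . a]
No further items can be added.

CLOSURE = { [D → D . Y], [L → . a], [Y → . L c], [Y → . Y a] }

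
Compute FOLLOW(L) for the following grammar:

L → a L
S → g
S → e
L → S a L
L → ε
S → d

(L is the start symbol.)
To compute FOLLOW(L), find every occurrence of L on a right-hand side N → α L β: add FIRST(β) \ {ε}, and if β is empty or nullable also add FOLLOW(N). Iterate to a fixed point.

L is the start symbol, so $ ∈ FOLLOW(L).
In L → a L: L is at the end; this adds FOLLOW(L) to itself — nothing new
In L → S a L: L is at the end; this adds FOLLOW(L) to itself — nothing new

Taking the union: FOLLOW(L) = { $ }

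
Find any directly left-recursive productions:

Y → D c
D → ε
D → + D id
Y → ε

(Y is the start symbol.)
No direct left recursion

Y → D c: starts with D
D → ε: starts with ε
D → + D id: starts with '+'
Y → ε: starts with ε

No direct left recursion found.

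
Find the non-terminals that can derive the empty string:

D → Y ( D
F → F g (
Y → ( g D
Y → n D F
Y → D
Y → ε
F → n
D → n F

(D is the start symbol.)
{ 'Y' }

A non-terminal is nullable if it can derive ε (the empty string): either it has an ε-production, or it has a production whose right-hand side consists entirely of nullable non-terminals.

ε-productions: Y → ε
So Y is immediately nullable.
No further non-terminal can be added: every production for the remaining non-terminals contains a terminal or a non-nullable non-terminal.
Nullable = { 'Y' }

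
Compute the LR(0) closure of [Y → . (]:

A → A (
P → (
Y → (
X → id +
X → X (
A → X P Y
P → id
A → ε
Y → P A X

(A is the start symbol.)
{ [Y → . (] }

Start with: [Y → . (]
The dot precedes the terminal '(', so nothing is added.

CLOSURE = { [Y → . (] }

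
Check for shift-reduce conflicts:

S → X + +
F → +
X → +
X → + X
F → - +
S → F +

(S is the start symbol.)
A shift-reduce conflict occurs when an LR(0) state has both:
  - a complete (reduce) item [A → α .] (dot at the end), and
  - a shift item [B → β . c γ] (dot before a terminal).

Augment with S' → S and build the canonical LR(0) collection (I0 = CLOSURE({[S' → . S]}), then GOTO on every symbol after a dot until no new states appear). It has 12 states:
  I0: { [F → . +], [F → . - +], [S → . F +], [S → . X + +], [S' → . S], [X → . + X], [X → . +] }  — shift
  I1: { [F → + .], [X → + . X], [X → + .], [X → . + X], [X → . +] }  — shift, 2 reduces
  I2: { [F → - . +] }  — shift
  I3: { [S → F . +] }  — shift
  I4: { [S' → S .] }  — accept
  I5: { [S → X . + +] }  — shift
  I6: { [S → X + . +] }  — shift
  I7: { [S → X + + .] }  — reduce
  I8: { [S → F + .] }  — reduce
  I9: { [F → - + .] }  — reduce
  I10: { [X → + . X], [X → + .], [X → . + X], [X → . +] }  — shift, reduce
  I11: { [X → + X .] }  — reduce

I1 contains reduce items [F → + .], [X → + .] and shift items [X → . +], [X → . + X] — shift-reduce conflict.
I10 contains reduce item [X → + .] and shift items [X → . +], [X → . + X] — shift-reduce conflict.

Answer: Yes — I1: [F → + .] vs [X → . +]; I10: [X → + .] vs [X → . +]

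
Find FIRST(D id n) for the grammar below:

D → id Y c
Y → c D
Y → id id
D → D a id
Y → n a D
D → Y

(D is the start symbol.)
FIRST sets of the non-terminals involved (from the grammar, by fixed-point iteration):
  FIRST(D) = { 'c', 'id', 'n' }

To compute FIRST(D id n), process the symbols left to right:
Symbol D is a non-terminal. Add FIRST(D) \ {ε} = { 'c', 'id', 'n' }
D is not nullable (ε ∉ FIRST(D)), so stop here.
FIRST(D id n) = { 'c', 'id', 'n' }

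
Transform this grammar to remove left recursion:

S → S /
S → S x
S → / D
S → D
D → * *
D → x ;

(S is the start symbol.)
S → / D S'
S → D S'
S' → / S'
S' → x S'
S' → ε
D → * *
D → x ;

S is directly left-recursive. The standard transformation for
  A → A α₁ | ... | A α_m | β₁ | ... | β_n
is
  A  → β₁ A' | ... | β_n A'
  A' → α₁ A' | ... | α_m A' | ε

S → / D becomes S → / D S'
S → D becomes S → D S'
S → S / becomes S' → / S'
S → S x becomes S' → x S'
Add S' → ε

Productions for other non-terminals are unchanged:
  D → * *
  D → x ;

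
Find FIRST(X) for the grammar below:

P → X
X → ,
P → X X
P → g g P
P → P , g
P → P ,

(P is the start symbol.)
From X → ,:
  - ',' is a terminal: add ',' and stop

Collecting: FIRST(X) = { ',' }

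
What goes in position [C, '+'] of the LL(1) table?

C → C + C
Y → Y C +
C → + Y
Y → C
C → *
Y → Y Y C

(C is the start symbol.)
To find M[C, '+'], we find productions for C where '+' is in the predict set (PREDICT(N → α) = (FIRST(α) \ {ε}) ∪ (FOLLOW(N) if α ⇒* ε)).

Relevant sets:
  FIRST(C) = { '*', '+' }

C → C + C: PREDICT = { '*', '+' }
  '+' is in predict set, so this production goes in M[C, '+']
C → + Y: PREDICT = { '+' }
  '+' is in predict set, so this production goes in M[C, '+']
C → *: PREDICT = { '*' }

M[C, '+'] = C → C + C, C → + Y  (a multiply-defined cell — the grammar is not LL(1))

Answer: C → C + C, C → + Y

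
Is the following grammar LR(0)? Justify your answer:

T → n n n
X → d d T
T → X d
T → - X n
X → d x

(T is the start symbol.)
Yes, the grammar is LR(0)

Augment with T' → T and build the canonical LR(0) collection (I0 = CLOSURE({[T' → . T]}), then GOTO on every symbol after a dot until no new states appear). It has 14 states:
  I0: { [T → . - X n], [T → . X d], [T → . n n n], [T' → . T], [X → . d d T], [X → . d x] }  — shift
  I1: { [T → - . X n], [X → . d d T], [X → . d x] }  — shift
  I2: { [T' → T .] }  — accept
  I3: { [T → X . d] }  — shift
  I4: { [X → d . d T], [X → d . x] }  — shift
  I5: { [T → n . n n] }  — shift
  I6: { [T → n n . n] }  — shift
  I7: { [T → n n n .] }  — reduce
  I8: { [T → . - X n], [T → . X d], [T → . n n n], [X → . d d T], [X → . d x], [X → d d . T] }  — shift
  I9: { [X → d x .] }  — reduce
  I10: { [X → d d T .] }  — reduce
  I11: { [T → X d .] }  — reduce
  I12: { [T → - X . n] }  — shift
  I13: { [T → - X n .] }  — reduce

Every state is either a pure shift/goto state or contains exactly one complete item and nothing to shift — no conflicts. The grammar is LR(0).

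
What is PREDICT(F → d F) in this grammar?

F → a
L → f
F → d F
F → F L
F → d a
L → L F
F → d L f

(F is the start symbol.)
PREDICT(F → d F) = (FIRST(RHS) \ {ε}) ∪ (FOLLOW(F) if ε ∈ FIRST(RHS), i.e. RHS ⇒* ε)
FIRST(d F) = { 'd' }
ε ∉ FIRST(d F), so FOLLOW(F) is not added.
PREDICT(F → d F) = { 'd' }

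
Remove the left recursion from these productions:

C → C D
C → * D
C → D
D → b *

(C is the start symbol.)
C → * D C'
C → D C'
C' → D C'
C' → ε
D → b *

C is directly left-recursive. The standard transformation for
  A → A α₁ | ... | A α_m | β₁ | ... | β_n
is
  A  → β₁ A' | ... | β_n A'
  A' → α₁ A' | ... | α_m A' | ε

C → * D becomes C → * D C'
C → D becomes C → D C'
C → C D becomes C' → D C'
Add C' → ε

Productions for other non-terminals are unchanged:
  D → b *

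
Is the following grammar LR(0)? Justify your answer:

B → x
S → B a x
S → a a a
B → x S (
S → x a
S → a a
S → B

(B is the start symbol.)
A grammar is LR(0) if no state in the canonical LR(0) collection has:
  - both a shift item (dot before a terminal) and a complete item (shift-reduce conflict), or
  - two or more complete items (reduce-reduce conflict; the accept item [B' → B .] counts as a complete item here).

Augment with B' → B and build the canonical LR(0) collection (I0 = CLOSURE({[B' → . B]}), then GOTO on every symbol after a dot until no new states appear). It has 13 states:
  I0: { [B → . x S (], [B → . x], [B' → . B] }  — shift
  I1: { [B' → B .] }  — accept
  I2: { [B → . x S (], [B → . x], [B → x . S (], [B → x .], [S → . B a x], [S → . B], [S → . a a a], [S → . a a], [S → . x a] }  — shift, reduce
  I3: { [S → B . a x], [S → B .] }  — shift, reduce
  I4: { [B → x S . (] }  — shift
  I5: { [S → a . a a], [S → a . a] }  — shift
  I6: { [B → . x S (], [B → . x], [B → x . S (], [B → x .], [S → . B a x], [S → . B], [S → . a a a], [S → . a a], [S → . x a], [S → x . a] }  — shift, reduce
  I7: { [S → a . a a], [S → a . a], [S → x a .] }  — shift, reduce
  I8: { [S → a a . a], [S → a a .] }  — shift, reduce
  I9: { [S → a a a .] }  — reduce
  I10: { [B → x S ( .] }  — reduce
  I11: { [S → B a . x] }  — shift
  I12: { [S → B a x .] }  — reduce

Conflict in state I2:
  Shift-reduce conflict between [B → x .] and [B → . x]
So the grammar is NOT LR(0).

Answer: No. Shift-reduce conflict between [B → x .] and [B → . x]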